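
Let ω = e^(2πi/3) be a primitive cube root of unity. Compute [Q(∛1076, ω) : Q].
[Q(∛1076, ω) : Q] = 6

[Q(∛1076):Q] = 3 (min poly x^3 - 1076, irreducible since 1076 is not a perfect cube). [Q(ω):Q] = 2 (min poly x^2 + x + 1). Since Q(∛1076) ⊂ R and ω ∉ R, we have ω ∉ Q(∛1076), so x^2 + x + 1 remains irreducible over Q(∛1076) and [Q(∛1076, ω) : Q(∛1076)] = 2. By the tower law, [Q(∛1076, ω) : Q] = 3 · 2 = 6. (In fact Q(∛1076, ω) is the splitting field of x^3 - 1076 over Q.)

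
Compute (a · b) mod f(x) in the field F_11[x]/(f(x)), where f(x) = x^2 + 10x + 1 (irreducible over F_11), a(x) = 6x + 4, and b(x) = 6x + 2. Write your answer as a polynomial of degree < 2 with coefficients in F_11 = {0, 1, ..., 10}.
a · b ≡ 6x + 5 (mod f(x))

Multiply in F_11[x]: a(x)·b(x) = (6x + 4)·(6x + 2) = 3x^2 + 3x + 8. This has degree ≥ 2, so divide by f(x) over F_11: 3x^2 + 3x + 8 = (3)·(x^2 + 10x + 1) + (6x + 5). Hence a·b ≡ 6x + 5 (mod f). (F_11[x]/(f) is a field with 11^2 = 121 elements since f is irreducible of degree 2.)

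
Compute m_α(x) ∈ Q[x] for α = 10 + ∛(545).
m_α(x) = x^3 - 30x^2 + 300x - 1545

Set β = α - 10 = ∛(545), so β^3 = 545. Then (α - 10)^3 - 545 = 0, i.e. α is a root of g(x) = (x - 10)^3 - 545 = x^3 - 30x^2 + 300x - 1545. Since g(x) = h(x - 10) where h(x) = x^3 - 545, and h is irreducible over Q (because 545 is not a perfect cube, so h has no rational root, and a monic cubic with no rational root is irreducible), g is also irreducible (irreducibility is preserved under the substitution x → x - 10). Hence m_α(x) = x^3 - 30x^2 + 300x - 1545.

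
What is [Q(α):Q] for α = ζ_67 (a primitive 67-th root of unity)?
[Q(α):Q] = 66

The minimal polynomial of ζ_67 over Q is the 67-th cyclotomic polynomial Φ_67(x), which is irreducible over Q and has degree φ(67) = 66. Hence [Q(α):Q] = φ(67) = 66.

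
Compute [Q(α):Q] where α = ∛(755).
[Q(α):Q] = 3

The minimal polynomial of α is x^3 - 755, irreducible over Q since 755 is not a perfect cube (so x^3 - 755 has no rational root). Hence [Q(α):Q] = deg(m_α) = 3.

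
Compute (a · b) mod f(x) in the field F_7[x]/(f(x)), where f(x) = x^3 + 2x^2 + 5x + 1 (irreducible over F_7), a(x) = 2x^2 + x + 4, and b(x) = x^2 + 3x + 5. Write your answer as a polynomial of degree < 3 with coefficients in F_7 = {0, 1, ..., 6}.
a · b ≡ x^2 + 3 (mod f(x))

Multiply in F_7[x]: a(x)·b(x) = (2x^2 + x + 4)·(x^2 + 3x + 5) = 2x^4 + 3x^2 + 3x + 6. This has degree ≥ 3, so divide by f(x) over F_7: 2x^4 + 3x^2 + 3x + 6 = (2x + 3)·(x^3 + 2x^2 + 5x + 1) + (x^2 + 3). Hence a·b ≡ x^2 + 3 (mod f). (F_7[x]/(f) is a field with 7^3 = 343 elements since f is irreducible of degree 3.)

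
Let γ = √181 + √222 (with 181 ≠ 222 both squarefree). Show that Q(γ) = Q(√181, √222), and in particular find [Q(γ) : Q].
[Q(γ) : Q] = 4 (equivalently, Q(γ) = Q(√181, √222))

Obviously Q(γ) ⊆ Q(√181, √222), and [Q(√181, √222):Q] = 4 (since 181, 222 are distinct squarefree integers > 1 with 40182 not a perfect square). To show equality we compute the minimal polynomial of γ. From γ = √181 + √222: γ^2 = 181 + 2√(40182) + 222 = 403 + 2√(40182), so γ^2 - 403 = 2√(40182); squaring, (γ^2 - 403)^2 = 4·40182, i.e. γ^4 - 806γ^2 + 162409 - 160728 = 0, i.e. γ^4 - 806γ^2 + 1681 = 0. So γ is a root of x^4 - 806x^2 + 1681. This polynomial is irreducible over Q: it has no rational root (each ±√181 ± √222 is irrational), and any factorization into two quadratics over Q would force √(40182) ∈ Q (pairing opposite roots) or √181, √222 ∈ Q (other pairings), all impossible. Hence [Q(γ):Q] = 4 = [Q(√181, √222):Q], so Q(γ) = Q(√181, √222).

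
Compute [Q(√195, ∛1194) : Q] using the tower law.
[Q(√195, ∛1194) : Q] = 6

Let L = Q(√195, ∛1194). Since Q(√195) ⊂ L and [Q(√195):Q] = 2, the tower law gives 2 | [L:Q]. Likewise Q(∛1194) ⊂ L with [Q(∛1194):Q] = 3 (because 1194 is not a perfect cube), so 3 | [L:Q]. As gcd(2,3) = 1, [L:Q] is divisible by 6. Conversely L is generated over Q by √195 and ∛1194, so [L:Q] ≤ 2·3 = 6. Therefore [Q(√195, ∛1194) : Q] = 6.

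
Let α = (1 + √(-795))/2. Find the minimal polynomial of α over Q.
m_α(x) = x^2 - x + 199

From 2α - 1 = √(-795), squaring gives (2α - 1)^2 = -795, i.e. 4α^2 - 4α + 1 = -795, so α^2 - α + (1 + 795)/4 = 0. Since -795 ≡ 1 (mod 4), (1 + 795)/4 = 199 ∈ Z. The polynomial x^2 - x + 199 has discriminant 1 - 4·(199) = -795, which is not a perfect square in Q (d = -795 is squarefree and ≠ 1), so x^2 - x + 199 is irreducible over Q. It is the minimal polynomial of α.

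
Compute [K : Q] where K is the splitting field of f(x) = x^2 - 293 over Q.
[K : Q] = 2

f(x) = x^2 - 293 factors as (x - √293)(x + √293). The splitting field is K = Q(√293). Since 293 is squarefree and > 1, it is not a perfect square, so x^2 - 293 is irreducible over Q and [Q(√293) : Q] = 2. Hence [K : Q] = 2.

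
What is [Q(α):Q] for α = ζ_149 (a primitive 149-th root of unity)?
[Q(α):Q] = 148

The minimal polynomial of ζ_149 over Q is the 149-th cyclotomic polynomial Φ_149(x), which is irreducible over Q and has degree φ(149) = 148. Hence [Q(α):Q] = φ(149) = 148.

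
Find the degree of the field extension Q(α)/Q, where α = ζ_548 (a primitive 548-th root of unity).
[Q(α):Q] = 272

The minimal polynomial of ζ_548 over Q is the 548-th cyclotomic polynomial Φ_548(x), which is irreducible over Q and has degree φ(548) = 272. Hence [Q(α):Q] = φ(548) = 272.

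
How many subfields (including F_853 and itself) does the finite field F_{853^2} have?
F_{853^2} has 2 subfields

The subfields of F_{p^n} are exactly the fields F_{p^d} for d | n (each is the fixed field of the unique index-d subgroup of Gal(F_{p^n}/F_p) ≅ Z/nZ). The divisors of n = 2 are {1, 2}, giving 2 subfields: F_{853^1}, F_{853^2}.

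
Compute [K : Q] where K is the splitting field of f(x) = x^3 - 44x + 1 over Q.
[K : Q] = 6

By the rational root test, any rational root of the monic integer polynomial f(x) = x^3 - 44x + 1 must be an integer dividing the constant term 1, i.e. one of ±{1}. Evaluating: f(1) = -42, f(-1) = 44; none is 0, so f has no rational root and is therefore irreducible over Q (a cubic with no linear factor over a field is irreducible). For an irreducible cubic, the Galois group is A_3 or S_3 according as the discriminant disc(f) = -4a^3 - 27b^2 = -4·(-44)^3 - 27·(1)^2 = 340709 is or is not a square in Q. Here disc(f) = 340709 is not a perfect square in Q, so the Galois group of f over Q is not contained in A_3 and must be all of S_3. The splitting field has degree |S_3| = 6 over Q, so [K : Q] = 6.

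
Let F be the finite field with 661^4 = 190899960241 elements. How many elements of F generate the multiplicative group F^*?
There are φ(190899960240) = 46138752000 primitive elements

F_q^* is cyclic of order q - 1 = 190899960240. A cyclic group of order m has exactly φ(m) generators. Here m = 190899960240 = 2^4 · 3 · 5 · 11 · 331 · 218461, so the number of primitive elements is φ(190899960240) = 46138752000.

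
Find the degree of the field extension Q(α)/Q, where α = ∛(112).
[Q(α):Q] = 3

The minimal polynomial of α is x^3 - 112, irreducible over Q since 112 is not a perfect cube (so x^3 - 112 has no rational root). Hence [Q(α):Q] = deg(m_α) = 3.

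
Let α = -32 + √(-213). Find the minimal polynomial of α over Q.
m_α(x) = x^2 + 64x + 1237

From α + 32 = √(-213), squaring gives (α + 32)^2 = -213, i.e. α^2 + 64α + 1024 = -213, so α^2 + 64α + 1237 = 0. The discriminant of x^2 + 64x + 1237 is (64)^2 - 4·(1237) = 4096 - 4948 = -852, and 4·(-213) is not a perfect square in Q since -213 is squarefree and ≠ 1. Hence x^2 + 64x + 1237 is irreducible over Q and is the minimal polynomial of α.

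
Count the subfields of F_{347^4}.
F_{347^4} has 3 subfields

The subfields of F_{p^n} are exactly the fields F_{p^d} for d | n (each is the fixed field of the unique index-d subgroup of Gal(F_{p^n}/F_p) ≅ Z/nZ). The divisors of n = 4 are {1, 2, 4}, giving 3 subfields: F_{347^1}, F_{347^2}, F_{347^4}.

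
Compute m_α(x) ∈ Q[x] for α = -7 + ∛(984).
m_α(x) = x^3 + 21x^2 + 147x - 641

Set β = α + 7 = ∛(984), so β^3 = 984. Then (α + 7)^3 - 984 = 0, i.e. α is a root of g(x) = (x + 7)^3 - 984 = x^3 + 21x^2 + 147x - 641. Since g(x) = h(x + 7) where h(x) = x^3 - 984, and h is irreducible over Q (because 984 is not a perfect cube, so h has no rational root, and a monic cubic with no rational root is irreducible), g is also irreducible (irreducibility is preserved under the substitution x → x + 7). Hence m_α(x) = x^3 + 21x^2 + 147x - 641.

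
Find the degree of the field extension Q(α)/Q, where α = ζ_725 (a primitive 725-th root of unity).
[Q(α):Q] = 560

The minimal polynomial of ζ_725 over Q is the 725-th cyclotomic polynomial Φ_725(x), which is irreducible over Q and has degree φ(725) = 560. Hence [Q(α):Q] = φ(725) = 560.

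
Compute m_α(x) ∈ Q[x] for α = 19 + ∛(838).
m_α(x) = x^3 - 57x^2 + 1083x - 7697

Set β = α - 19 = ∛(838), so β^3 = 838. Then (α - 19)^3 - 838 = 0, i.e. α is a root of g(x) = (x - 19)^3 - 838 = x^3 - 57x^2 + 1083x - 7697. Since g(x) = h(x - 19) where h(x) = x^3 - 838, and h is irreducible over Q (because 838 is not a perfect cube, so h has no rational root, and a monic cubic with no rational root is irreducible), g is also irreducible (irreducibility is preserved under the substitution x → x - 19). Hence m_α(x) = x^3 - 57x^2 + 1083x - 7697.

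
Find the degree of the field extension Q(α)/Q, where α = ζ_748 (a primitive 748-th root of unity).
[Q(α):Q] = 320

The minimal polynomial of ζ_748 over Q is the 748-th cyclotomic polynomial Φ_748(x), which is irreducible over Q and has degree φ(748) = 320. Hence [Q(α):Q] = φ(748) = 320.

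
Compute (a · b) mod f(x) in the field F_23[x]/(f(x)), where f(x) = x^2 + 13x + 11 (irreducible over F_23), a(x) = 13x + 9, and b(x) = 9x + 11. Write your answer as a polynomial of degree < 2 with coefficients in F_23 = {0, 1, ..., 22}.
a · b ≡ 14x + 8 (mod f(x))

Multiply in F_23[x]: a(x)·b(x) = (13x + 9)·(9x + 11) = 2x^2 + 17x + 7. This has degree ≥ 2, so divide by f(x) over F_23: 2x^2 + 17x + 7 = (2)·(x^2 + 13x + 11) + (14x + 8). Hence a·b ≡ 14x + 8 (mod f). (F_23[x]/(f) is a field with 23^2 = 529 elements since f is irreducible of degree 2.)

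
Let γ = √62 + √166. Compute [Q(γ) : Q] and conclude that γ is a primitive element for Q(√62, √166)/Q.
[Q(γ) : Q] = 4 (equivalently, Q(γ) = Q(√62, √166))

Obviously Q(γ) ⊆ Q(√62, √166), and [Q(√62, √166):Q] = 4 (since 62, 166 are distinct squarefree integers > 1 with 10292 not a perfect square). To show equality we compute the minimal polynomial of γ. From γ = √62 + √166: γ^2 = 62 + 2√(10292) + 166 = 228 + 2√(10292), so γ^2 - 228 = 2√(10292); squaring, (γ^2 - 228)^2 = 4·10292, i.e. γ^4 - 456γ^2 + 51984 - 41168 = 0, i.e. γ^4 - 456γ^2 + 10816 = 0. So γ is a root of x^4 - 456x^2 + 10816. This polynomial is irreducible over Q: it has no rational root (each ±√62 ± √166 is irrational), and any factorization into two quadratics over Q would force √(10292) ∈ Q (pairing opposite roots) or √62, √166 ∈ Q (other pairings), all impossible. Hence [Q(γ):Q] = 4 = [Q(√62, √166):Q], so Q(γ) = Q(√62, √166).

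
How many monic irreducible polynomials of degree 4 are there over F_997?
There are 247013224518 monic irreducible polynomials of degree 4 over F_997

Each element of F_{997^4} that lies in no proper subfield is a root of exactly one monic irreducible of degree 4 over F_997, and each such polynomial has 4 distinct roots in F_{997^4}. By Möbius inversion the count is N_997(4) = (1/4) Σ_{d|4} μ(4/d) · 997^d = (1/4)(μ(4)·997^1 + μ(2)·997^2 + μ(1)·997^4) = 988052898072/4 = 247013224518.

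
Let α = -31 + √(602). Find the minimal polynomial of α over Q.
m_α(x) = x^2 + 62x + 359

From α + 31 = √(602), squaring gives (α + 31)^2 = 602, i.e. α^2 + 62α + 961 = 602, so α^2 + 62α + 359 = 0. The discriminant of x^2 + 62x + 359 is (62)^2 - 4·(359) = 3844 - 1436 = 2408, and 4·(602) is not a perfect square in Q since 602 is squarefree and ≠ 1. Hence x^2 + 62x + 359 is irreducible over Q and is the minimal polynomial of α.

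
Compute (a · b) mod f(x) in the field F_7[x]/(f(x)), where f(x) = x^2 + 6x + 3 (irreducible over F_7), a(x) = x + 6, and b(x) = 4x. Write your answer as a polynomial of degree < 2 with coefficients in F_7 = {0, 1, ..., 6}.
a · b ≡ 2 (mod f(x))

Multiply in F_7[x]: a(x)·b(x) = (x + 6)·(4x) = 4x^2 + 3x. This has degree ≥ 2, so divide by f(x) over F_7: 4x^2 + 3x = (4)·(x^2 + 6x + 3) + (2). Hence a·b ≡ 2 (mod f). (F_7[x]/(f) is a field with 7^2 = 49 elements since f is irreducible of degree 2.)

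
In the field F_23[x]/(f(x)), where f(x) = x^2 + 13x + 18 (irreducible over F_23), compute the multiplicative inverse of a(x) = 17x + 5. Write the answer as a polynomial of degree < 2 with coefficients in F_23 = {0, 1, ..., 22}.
a(x)^(-1) ≡ 15x + 12 (mod f(x))

Since f is irreducible over F_23, F_23[x]/(f) is a field and a(x) ≠ 0 has an inverse. Apply the extended Euclidean algorithm to f(x) and a(x) in F_23[x]: f(x) = (19x + 6)·a(x) + (11). The last nonzero remainder is the constant 11 = gcd(f, a) in F_23. Back-substituting through the division chain expresses 11 = s(x)·a(x) + t(x)·f(x) with s(x) ≡ 4x + 17 (mod f), so (4x + 17)·a(x) ≡ 11 (mod f). Multiplying by 11^(-1) ≡ 21 in F_23 gives a(x)^(-1) ≡ 21·(4x + 17) ≡ 15x + 12 (mod f). Check: (17x + 5)·(15x + 12) = 2x^2 + 3x + 14 ≡ 1 (mod x^2 + 13x + 18).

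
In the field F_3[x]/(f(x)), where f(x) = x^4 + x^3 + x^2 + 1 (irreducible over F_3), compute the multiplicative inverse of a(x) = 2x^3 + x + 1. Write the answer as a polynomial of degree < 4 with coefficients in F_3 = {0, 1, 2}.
a(x)^(-1) ≡ x^3 + x^2 (mod f(x))

Since f is irreducible over F_3, F_3[x]/(f) is a field and a(x) ≠ 0 has an inverse. Apply the extended Euclidean algorithm to f(x) and a(x) in F_3[x]: f(x) = (2x + 2)·a(x) + (2x^2 + 2x + 2);  a(x) = (x + 2)·(2x^2 + 2x + 2) + (x);  (2x^2 + 2x + 2) = (2x + 2)·(x) + (2). The last nonzero remainder is the constant 2 = gcd(f, a) in F_3. Back-substituting through the division chain expresses 2 = s(x)·a(x) + t(x)·f(x) with s(x) ≡ 2x^3 + 2x^2 (mod f), so (2x^3 + 2x^2)·a(x) ≡ 2 (mod f). Multiplying by 2^(-1) ≡ 2 in F_3 gives a(x)^(-1) ≡ 2·(2x^3 + 2x^2) ≡ x^3 + x^2 (mod f). Check: (2x^3 + x + 1)·(x^3 + x^2) = 2x^6 + 2x^5 + x^4 + 2x^3 + x^2 ≡ 1 (mod x^4 + x^3 + x^2 + 1).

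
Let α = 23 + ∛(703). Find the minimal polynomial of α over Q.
m_α(x) = x^3 - 69x^2 + 1587x - 12870

Set β = α - 23 = ∛(703), so β^3 = 703. Then (α - 23)^3 - 703 = 0, i.e. α is a root of g(x) = (x - 23)^3 - 703 = x^3 - 69x^2 + 1587x - 12870. Since g(x) = h(x - 23) where h(x) = x^3 - 703, and h is irreducible over Q (because 703 is not a perfect cube, so h has no rational root, and a monic cubic with no rational root is irreducible), g is also irreducible (irreducibility is preserved under the substitution x → x - 23). Hence m_α(x) = x^3 - 69x^2 + 1587x - 12870.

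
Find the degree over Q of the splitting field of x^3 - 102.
[K : Q] = 6

The roots of x^3 - 102 are ∛102, ω∛102, ω^2∛102 where ω = e^(2πi/3) is a primitive cube root of unity, so K = Q(∛102, ω). Now [Q(∛102):Q] = 3 (since 102 is not a perfect cube, x^3 - 102 is irreducible) and [Q(ω):Q] = 2. Both 2 and 3 divide [K:Q], and [K:Q] ≤ 3·2 = 6, so [K:Q] = 6. (Equivalently: Q(∛102) ⊂ R but ω ∉ R, so [K : Q(∛102)] = 2.)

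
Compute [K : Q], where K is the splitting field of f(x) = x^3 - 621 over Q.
[K : Q] = 6

The roots of x^3 - 621 are ∛621, ω∛621, ω^2∛621 where ω = e^(2πi/3) is a primitive cube root of unity, so K = Q(∛621, ω). Now [Q(∛621):Q] = 3 (since 621 is not a perfect cube, x^3 - 621 is irreducible) and [Q(ω):Q] = 2. Both 2 and 3 divide [K:Q], and [K:Q] ≤ 3·2 = 6, so [K:Q] = 6. (Equivalently: Q(∛621) ⊂ R but ω ∉ R, so [K : Q(∛621)] = 2.)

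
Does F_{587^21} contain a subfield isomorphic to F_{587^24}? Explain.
No: F_{587^24} is not a subfield of F_{587^21}

F_{p^m} embeds in F_{p^n} iff m | n. Here 24 ∤ 21 (since 21 = 0·24 + 21 with remainder 21 ≠ 0), so F_{587^24} is not a subfield of F_{587^21}. Equivalently: if it were, the tower law would give 24 = [F_{587^24}:F_587] dividing [F_{587^21}:F_587] = 21, contradiction.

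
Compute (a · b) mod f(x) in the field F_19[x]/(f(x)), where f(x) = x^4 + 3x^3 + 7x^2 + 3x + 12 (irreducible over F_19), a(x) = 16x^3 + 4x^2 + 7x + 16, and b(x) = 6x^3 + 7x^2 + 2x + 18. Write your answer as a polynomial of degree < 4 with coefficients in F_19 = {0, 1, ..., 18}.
a · b ≡ x^3 + 15x^2 + 6x + 3 (mod f(x))

Multiply in F_19[x]: a(x)·b(x) = (16x^3 + 4x^2 + 7x + 16)·(6x^3 + 7x^2 + 2x + 18) = x^6 + 3x^5 + 7x^4 + 4x^3 + 8x^2 + 6x + 3. This has degree ≥ 4, so divide by f(x) over F_19: x^6 + 3x^5 + 7x^4 + 4x^3 + 8x^2 + 6x + 3 = (x^2)·(x^4 + 3x^3 + 7x^2 + 3x + 12) + (x^3 + 15x^2 + 6x + 3). Hence a·b ≡ x^3 + 15x^2 + 6x + 3 (mod f). (F_19[x]/(f) is a field with 19^4 = 130321 elements since f is irreducible of degree 4.)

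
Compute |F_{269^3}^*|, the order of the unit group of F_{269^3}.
|F_{269^3}^*| = 19465108

F_{269^3} has 269^3 = 19465109 elements; its multiplicative group consists of all nonzero elements, so |F_{269^3}^*| = 19465109 - 1 = 19465108. (It is cyclic since any finite subgroup of the multiplicative group of a field is cyclic.)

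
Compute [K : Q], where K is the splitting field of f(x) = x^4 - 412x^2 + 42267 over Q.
[K : Q] = 4

Solving the quadratic in x^2: x^2 = (412 ± √(412^2 - 4·42267))/2 = (412 ± √676)/2 = (412 ± 26)/2, giving x^2 = 193 or x^2 = 219. So f(x) = (x^2 - 193)(x^2 - 219) and the roots of f are ±√193, ±√219. Hence the splitting field is K = Q(√193, √219). Since 193 and 219 are distinct squarefree integers > 1, their product 42267 is not a perfect square, so √219 ∉ Q(√193). By the tower law [K:Q] = [Q(√193,√219):Q(√193)] · [Q(√193):Q] = 2 · 2 = 4.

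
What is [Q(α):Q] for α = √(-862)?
[Q(α):Q] = 2

[Q(α):Q] equals the degree of the minimal polynomial of α. Here α^2 = -862 and x^2 + 862 is irreducible (d = -862 is squarefree, ≠ 1, hence not a square), so deg(m_α) = 2. Thus [Q(α):Q] = 2.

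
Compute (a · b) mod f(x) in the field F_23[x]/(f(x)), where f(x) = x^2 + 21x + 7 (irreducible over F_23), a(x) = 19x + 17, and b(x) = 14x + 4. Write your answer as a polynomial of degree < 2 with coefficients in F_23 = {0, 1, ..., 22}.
a · b ≡ 18x (mod f(x))

Multiply in F_23[x]: a(x)·b(x) = (19x + 17)·(14x + 4) = 13x^2 + 15x + 22. This has degree ≥ 2, so divide by f(x) over F_23: 13x^2 + 15x + 22 = (13)·(x^2 + 21x + 7) + (18x). Hence a·b ≡ 18x (mod f). (F_23[x]/(f) is a field with 23^2 = 529 elements since f is irreducible of degree 2.)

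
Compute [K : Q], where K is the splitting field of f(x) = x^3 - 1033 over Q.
[K : Q] = 6

The roots of x^3 - 1033 are ∛1033, ω∛1033, ω^2∛1033 where ω = e^(2πi/3) is a primitive cube root of unity, so K = Q(∛1033, ω). Now [Q(∛1033):Q] = 3 (since 1033 is not a perfect cube, x^3 - 1033 is irreducible) and [Q(ω):Q] = 2. Both 2 and 3 divide [K:Q], and [K:Q] ≤ 3·2 = 6, so [K:Q] = 6. (Equivalently: Q(∛1033) ⊂ R but ω ∉ R, so [K : Q(∛1033)] = 2.)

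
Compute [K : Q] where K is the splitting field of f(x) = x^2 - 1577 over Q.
[K : Q] = 2

f(x) = x^2 - 1577 factors as (x - √1577)(x + √1577). The splitting field is K = Q(√1577). Since 1577 is squarefree and > 1, it is not a perfect square, so x^2 - 1577 is irreducible over Q and [Q(√1577) : Q] = 2. Hence [K : Q] = 2.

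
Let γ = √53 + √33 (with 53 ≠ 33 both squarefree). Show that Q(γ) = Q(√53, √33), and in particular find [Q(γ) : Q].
[Q(γ) : Q] = 4 (equivalently, Q(γ) = Q(√53, √33))

Obviously Q(γ) ⊆ Q(√53, √33), and [Q(√53, √33):Q] = 4 (since 53, 33 are distinct squarefree integers > 1 with 1749 not a perfect square). To show equality we compute the minimal polynomial of γ. From γ = √53 + √33: γ^2 = 53 + 2√(1749) + 33 = 86 + 2√(1749), so γ^2 - 86 = 2√(1749); squaring, (γ^2 - 86)^2 = 4·1749, i.e. γ^4 - 172γ^2 + 7396 - 6996 = 0, i.e. γ^4 - 172γ^2 + 400 = 0. So γ is a root of x^4 - 172x^2 + 400. This polynomial is irreducible over Q: it has no rational root (each ±√53 ± √33 is irrational), and any factorization into two quadratics over Q would force √(1749) ∈ Q (pairing opposite roots) or √53, √33 ∈ Q (other pairings), all impossible. Hence [Q(γ):Q] = 4 = [Q(√53, √33):Q], so Q(γ) = Q(√53, √33).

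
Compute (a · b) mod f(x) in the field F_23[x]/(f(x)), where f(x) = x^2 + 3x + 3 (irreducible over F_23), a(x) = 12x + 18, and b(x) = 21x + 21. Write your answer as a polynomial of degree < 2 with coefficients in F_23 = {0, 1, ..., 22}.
a · b ≡ 12x + 13 (mod f(x))

Multiply in F_23[x]: a(x)·b(x) = (12x + 18)·(21x + 21) = 22x^2 + 9x + 10. This has degree ≥ 2, so divide by f(x) over F_23: 22x^2 + 9x + 10 = (22)·(x^2 + 3x + 3) + (12x + 13). Hence a·b ≡ 12x + 13 (mod f). (F_23[x]/(f) is a field with 23^2 = 529 elements since f is irreducible of degree 2.)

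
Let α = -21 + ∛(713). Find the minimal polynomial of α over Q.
m_α(x) = x^3 + 63x^2 + 1323x + 8548

Set β = α + 21 = ∛(713), so β^3 = 713. Then (α + 21)^3 - 713 = 0, i.e. α is a root of g(x) = (x + 21)^3 - 713 = x^3 + 63x^2 + 1323x + 8548. Since g(x) = h(x + 21) where h(x) = x^3 - 713, and h is irreducible over Q (because 713 is not a perfect cube, so h has no rational root, and a monic cubic with no rational root is irreducible), g is also irreducible (irreducibility is preserved under the substitution x → x + 21). Hence m_α(x) = x^3 + 63x^2 + 1323x + 8548.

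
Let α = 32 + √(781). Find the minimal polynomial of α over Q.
m_α(x) = x^2 - 64x + 243

From α - 32 = √(781), squaring gives (α - 32)^2 = 781, i.e. α^2 - 64α + 1024 = 781, so α^2 - 64α + 243 = 0. The discriminant of x^2 - 64x + 243 is (-64)^2 - 4·(243) = 4096 - 972 = 3124, and 4·(781) is not a perfect square in Q since 781 is squarefree and ≠ 1. Hence x^2 - 64x + 243 is irreducible over Q and is the minimal polynomial of α.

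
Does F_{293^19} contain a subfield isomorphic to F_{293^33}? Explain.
No: F_{293^33} is not a subfield of F_{293^19}

F_{p^m} embeds in F_{p^n} iff m | n. Here 33 ∤ 19 (since 19 = 0·33 + 19 with remainder 19 ≠ 0), so F_{293^33} is not a subfield of F_{293^19}. Equivalently: if it were, the tower law would give 33 = [F_{293^33}:F_293] dividing [F_{293^19}:F_293] = 19, contradiction.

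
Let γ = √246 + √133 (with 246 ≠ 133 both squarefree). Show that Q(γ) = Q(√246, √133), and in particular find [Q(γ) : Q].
[Q(γ) : Q] = 4 (equivalently, Q(γ) = Q(√246, √133))

Obviously Q(γ) ⊆ Q(√246, √133), and [Q(√246, √133):Q] = 4 (since 246, 133 are distinct squarefree integers > 1 with 32718 not a perfect square). To show equality we compute the minimal polynomial of γ. From γ = √246 + √133: γ^2 = 246 + 2√(32718) + 133 = 379 + 2√(32718), so γ^2 - 379 = 2√(32718); squaring, (γ^2 - 379)^2 = 4·32718, i.e. γ^4 - 758γ^2 + 143641 - 130872 = 0, i.e. γ^4 - 758γ^2 + 12769 = 0. So γ is a root of x^4 - 758x^2 + 12769. This polynomial is irreducible over Q: it has no rational root (each ±√246 ± √133 is irrational), and any factorization into two quadratics over Q would force √(32718) ∈ Q (pairing opposite roots) or √246, √133 ∈ Q (other pairings), all impossible. Hence [Q(γ):Q] = 4 = [Q(√246, √133):Q], so Q(γ) = Q(√246, √133).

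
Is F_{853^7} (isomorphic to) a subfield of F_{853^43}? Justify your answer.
No: F_{853^7} is not a subfield of F_{853^43}

F_{p^m} embeds in F_{p^n} iff m | n. Here 7 ∤ 43 (since 43 = 6·7 + 1 with remainder 1 ≠ 0), so F_{853^7} is not a subfield of F_{853^43}. Equivalently: if it were, the tower law would give 7 = [F_{853^7}:F_853] dividing [F_{853^43}:F_853] = 43, contradiction.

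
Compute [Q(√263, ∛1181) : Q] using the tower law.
[Q(√263, ∛1181) : Q] = 6

Let L = Q(√263, ∛1181). Since Q(√263) ⊂ L and [Q(√263):Q] = 2, the tower law gives 2 | [L:Q]. Likewise Q(∛1181) ⊂ L with [Q(∛1181):Q] = 3 (because 1181 is not a perfect cube), so 3 | [L:Q]. As gcd(2,3) = 1, [L:Q] is divisible by 6. Conversely L is generated over Q by √263 and ∛1181, so [L:Q] ≤ 2·3 = 6. Therefore [Q(√263, ∛1181) : Q] = 6.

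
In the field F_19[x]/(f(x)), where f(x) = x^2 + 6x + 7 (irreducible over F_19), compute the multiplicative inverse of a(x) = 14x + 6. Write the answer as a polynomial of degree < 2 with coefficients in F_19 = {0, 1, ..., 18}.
a(x)^(-1) ≡ 16x + 5 (mod f(x))

Since f is irreducible over F_19, F_19[x]/(f) is a field and a(x) ≠ 0 has an inverse. Apply the extended Euclidean algorithm to f(x) and a(x) in F_19[x]: f(x) = (15x + 13)·a(x) + (5). The last nonzero remainder is the constant 5 = gcd(f, a) in F_19. Back-substituting through the division chain expresses 5 = s(x)·a(x) + t(x)·f(x) with s(x) ≡ 4x + 6 (mod f), so (4x + 6)·a(x) ≡ 5 (mod f). Multiplying by 5^(-1) ≡ 4 in F_19 gives a(x)^(-1) ≡ 4·(4x + 6) ≡ 16x + 5 (mod f). Check: (14x + 6)·(16x + 5) = 15x^2 + 14x + 11 ≡ 1 (mod x^2 + 6x + 7).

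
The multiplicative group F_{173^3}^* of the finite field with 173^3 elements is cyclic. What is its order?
|F_{173^3}^*| = 5177716

F_{173^3} has 173^3 = 5177717 elements; its multiplicative group consists of all nonzero elements, so |F_{173^3}^*| = 5177717 - 1 = 5177716. (It is cyclic since any finite subgroup of the multiplicative group of a field is cyclic.)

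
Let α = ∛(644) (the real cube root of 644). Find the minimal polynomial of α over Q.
m_α(x) = x^3 - 644

α satisfies α^3 = 644, so x^3 - 644 annihilates α. By the rational root test, a rational root p/q (in lowest terms) of x^3 - 644 would satisfy p^3 = 644 q^3, forcing q = 1 and p^3 = 644; but 644 is not a perfect cube, contradiction. A monic cubic over Q with no rational root is irreducible (any nontrivial factorization would include a linear factor). Hence x^3 - 644 is the minimal polynomial of α, and in particular [Q(α):Q] = 3.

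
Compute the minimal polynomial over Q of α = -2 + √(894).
m_α(x) = x^2 + 4x - 890

From α + 2 = √(894), squaring gives (α + 2)^2 = 894, i.e. α^2 + 4α + 4 = 894, so α^2 + 4α - 890 = 0. The discriminant of x^2 + 4x - 890 is (4)^2 - 4·(-890) = 16 + 3560 = 3576, and 4·(894) is not a perfect square in Q since 894 is squarefree and ≠ 1. Hence x^2 + 4x - 890 is irreducible over Q and is the minimal polynomial of α.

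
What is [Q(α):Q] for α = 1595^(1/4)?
[Q(α):Q] = 4

α is a root of x^4 - 1595. By Eisenstein's criterion at the prime p = 5 (which divides the constant term 1595 but p^2 = 25 does not, since 1595 is squarefree), x^4 - 1595 is irreducible over Q. Hence [Q(α):Q] = 4.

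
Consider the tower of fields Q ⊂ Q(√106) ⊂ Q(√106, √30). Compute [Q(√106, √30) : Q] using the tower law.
[Q(√106, √30) : Q] = 4

[Q(√106):Q] = 2 (min poly x^2 - 106, irreducible since 106 is squarefree > 1). For the top step, suppose √30 ∈ Q(√106), say √30 = c + d√106 with c, d ∈ Q. Squaring: 30 = c^2 + 106d^2 + 2cd√106. Since √106 ∉ Q this forces 2cd = 0. If d = 0 then √30 = c ∈ Q, contradicting 30 squarefree > 1. If c = 0 then 30 = 106d^2, so 106·30 = (106d)^2 is a perfect square in Q — but 106·30 = 3180 is not a perfect square (since 106 and 30 are distinct squarefree integers). Contradiction. Hence √30 ∉ Q(√106), so x^2 - 30 stays irreducible over Q(√106) and [Q(√106, √30) : Q(√106)] = 2. By the tower law, [Q(√106, √30) : Q] = 2 · 2 = 4.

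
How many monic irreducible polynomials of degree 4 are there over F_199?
There are 392049900 monic irreducible polynomials of degree 4 over F_199

Each element of F_{199^4} that lies in no proper subfield is a root of exactly one monic irreducible of degree 4 over F_199, and each such polynomial has 4 distinct roots in F_{199^4}. By Möbius inversion the count is N_199(4) = (1/4) Σ_{d|4} μ(4/d) · 199^d = (1/4)(μ(4)·199^1 + μ(2)·199^2 + μ(1)·199^4) = 1568199600/4 = 392049900.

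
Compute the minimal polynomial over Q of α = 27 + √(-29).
m_α(x) = x^2 - 54x + 758

From α - 27 = √(-29), squaring gives (α - 27)^2 = -29, i.e. α^2 - 54α + 729 = -29, so α^2 - 54α + 758 = 0. The discriminant of x^2 - 54x + 758 is (-54)^2 - 4·(758) = 2916 - 3032 = -116, and 4·(-29) is not a perfect square in Q since -29 is squarefree and ≠ 1. Hence x^2 - 54x + 758 is irreducible over Q and is the minimal polynomial of α.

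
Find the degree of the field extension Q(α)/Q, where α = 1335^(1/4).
[Q(α):Q] = 4

α is a root of x^4 - 1335. By Eisenstein's criterion at the prime p = 3 (which divides the constant term 1335 but p^2 = 9 does not, since 1335 is squarefree), x^4 - 1335 is irreducible over Q. Hence [Q(α):Q] = 4.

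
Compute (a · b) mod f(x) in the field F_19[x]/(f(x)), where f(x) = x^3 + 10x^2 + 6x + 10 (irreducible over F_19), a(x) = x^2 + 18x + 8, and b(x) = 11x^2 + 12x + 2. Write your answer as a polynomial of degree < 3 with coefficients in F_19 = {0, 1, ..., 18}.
a · b ≡ 11x + 4 (mod f(x))

Multiply in F_19[x]: a(x)·b(x) = (x^2 + 18x + 8)·(11x^2 + 12x + 2) = 11x^4 + x^3 + 2x^2 + 18x + 16. This has degree ≥ 3, so divide by f(x) over F_19: 11x^4 + x^3 + 2x^2 + 18x + 16 = (11x + 5)·(x^3 + 10x^2 + 6x + 10) + (11x + 4). Hence a·b ≡ 11x + 4 (mod f). (F_19[x]/(f) is a field with 19^3 = 6859 elements since f is irreducible of degree 3.)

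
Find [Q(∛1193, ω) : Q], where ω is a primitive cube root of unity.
[Q(∛1193, ω) : Q] = 6

[Q(∛1193):Q] = 3 (min poly x^3 - 1193, irreducible since 1193 is not a perfect cube). [Q(ω):Q] = 2 (min poly x^2 + x + 1). Since Q(∛1193) ⊂ R and ω ∉ R, we have ω ∉ Q(∛1193), so x^2 + x + 1 remains irreducible over Q(∛1193) and [Q(∛1193, ω) : Q(∛1193)] = 2. By the tower law, [Q(∛1193, ω) : Q] = 3 · 2 = 6. (In fact Q(∛1193, ω) is the splitting field of x^3 - 1193 over Q.)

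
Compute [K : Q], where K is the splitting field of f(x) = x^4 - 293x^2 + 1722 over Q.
[K : Q] = 4

Solving the quadratic in x^2: x^2 = (293 ± √(293^2 - 4·1722))/2 = (293 ± √78961)/2 = (293 ± 281)/2, giving x^2 = 6 or x^2 = 287. So f(x) = (x^2 - 6)(x^2 - 287) and the roots of f are ±√6, ±√287. Hence the splitting field is K = Q(√6, √287). Since 6 and 287 are distinct squarefree integers > 1, their product 1722 is not a perfect square, so √287 ∉ Q(√6). By the tower law [K:Q] = [Q(√6,√287):Q(√6)] · [Q(√6):Q] = 2 · 2 = 4.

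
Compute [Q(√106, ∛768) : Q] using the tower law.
[Q(√106, ∛768) : Q] = 6

Let L = Q(√106, ∛768). Since Q(√106) ⊂ L and [Q(√106):Q] = 2, the tower law gives 2 | [L:Q]. Likewise Q(∛768) ⊂ L with [Q(∛768):Q] = 3 (because 768 is not a perfect cube), so 3 | [L:Q]. As gcd(2,3) = 1, [L:Q] is divisible by 6. Conversely L is generated over Q by √106 and ∛768, so [L:Q] ≤ 2·3 = 6. Therefore [Q(√106, ∛768) : Q] = 6.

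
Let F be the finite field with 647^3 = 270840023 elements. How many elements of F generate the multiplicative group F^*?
There are φ(270840022) = 120113280 primitive elements

F_q^* is cyclic of order q - 1 = 270840022. A cyclic group of order m has exactly φ(m) generators. Here m = 270840022 = 2 · 17 · 19 · 211 · 1987, so the number of primitive elements is φ(270840022) = 120113280.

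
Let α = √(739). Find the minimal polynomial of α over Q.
m_α(x) = x^2 - 739

α satisfies α^2 - 739 = 0, so x^2 - 739 annihilates α. Since d = 739 is squarefree and ≠ 1, it is not a perfect square in Q, so x^2 - 739 has no rational root and is therefore irreducible over Q (a degree-2 polynomial over a field is irreducible iff it has no root). Hence m_α(x) = x^2 - 739.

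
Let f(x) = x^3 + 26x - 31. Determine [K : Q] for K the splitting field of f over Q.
[K : Q] = 6

By the rational root test, any rational root of the monic integer polynomial f(x) = x^3 + 26x - 31 must be an integer dividing the constant term -31, i.e. one of ±{1, 31}. Evaluating: f(1) = -4, f(-1) = -58, f(31) = 30566, f(-31) = -30628; none is 0, so f has no rational root and is therefore irreducible over Q (a cubic with no linear factor over a field is irreducible). For an irreducible cubic, the Galois group is A_3 or S_3 according as the discriminant disc(f) = -4a^3 - 27b^2 = -4·(26)^3 - 27·(-31)^2 = -96251 is or is not a square in Q. Here disc(f) = -96251 is not a perfect square in Q, so the Galois group of f over Q is not contained in A_3 and must be all of S_3. The splitting field has degree |S_3| = 6 over Q, so [K : Q] = 6.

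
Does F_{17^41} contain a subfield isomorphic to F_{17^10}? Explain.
No: F_{17^10} is not a subfield of F_{17^41}

F_{p^m} embeds in F_{p^n} iff m | n. Here 10 ∤ 41 (since 41 = 4·10 + 1 with remainder 1 ≠ 0), so F_{17^10} is not a subfield of F_{17^41}. Equivalently: if it were, the tower law would give 10 = [F_{17^10}:F_17] dividing [F_{17^41}:F_17] = 41, contradiction.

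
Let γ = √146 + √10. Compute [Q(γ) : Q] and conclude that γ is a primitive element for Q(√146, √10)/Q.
[Q(γ) : Q] = 4 (equivalently, Q(γ) = Q(√146, √10))

Obviously Q(γ) ⊆ Q(√146, √10), and [Q(√146, √10):Q] = 4 (since 146, 10 are distinct squarefree integers > 1 with 1460 not a perfect square). To show equality we compute the minimal polynomial of γ. From γ = √146 + √10: γ^2 = 146 + 2√(1460) + 10 = 156 + 2√(1460), so γ^2 - 156 = 2√(1460); squaring, (γ^2 - 156)^2 = 4·1460, i.e. γ^4 - 312γ^2 + 24336 - 5840 = 0, i.e. γ^4 - 312γ^2 + 18496 = 0. So γ is a root of x^4 - 312x^2 + 18496. This polynomial is irreducible over Q: it has no rational root (each ±√146 ± √10 is irrational), and any factorization into two quadratics over Q would force √(1460) ∈ Q (pairing opposite roots) or √146, √10 ∈ Q (other pairings), all impossible. Hence [Q(γ):Q] = 4 = [Q(√146, √10):Q], so Q(γ) = Q(√146, √10).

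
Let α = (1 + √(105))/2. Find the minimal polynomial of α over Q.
m_α(x) = x^2 - x - 26

From 2α - 1 = √(105), squaring gives (2α - 1)^2 = 105, i.e. 4α^2 - 4α + 1 = 105, so α^2 - α + (1 - 105)/4 = 0. Since 105 ≡ 1 (mod 4), (1 - 105)/4 = -26 ∈ Z. The polynomial x^2 - x - 26 has discriminant 1 - 4·(-26) = 105, which is not a perfect square in Q (d = 105 is squarefree and ≠ 1), so x^2 - x - 26 is irreducible over Q. It is the minimal polynomial of α.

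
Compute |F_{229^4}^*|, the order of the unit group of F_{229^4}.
|F_{229^4}^*| = 2750058480

F_{229^4} has 229^4 = 2750058481 elements; its multiplicative group consists of all nonzero elements, so |F_{229^4}^*| = 2750058481 - 1 = 2750058480. (It is cyclic since any finite subgroup of the multiplicative group of a field is cyclic.)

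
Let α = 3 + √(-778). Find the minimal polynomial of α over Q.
m_α(x) = x^2 - 6x + 787

From α - 3 = √(-778), squaring gives (α - 3)^2 = -778, i.e. α^2 - 6α + 9 = -778, so α^2 - 6α + 787 = 0. The discriminant of x^2 - 6x + 787 is (-6)^2 - 4·(787) = 36 - 3148 = -3112, and 4·(-778) is not a perfect square in Q since -778 is squarefree and ≠ 1. Hence x^2 - 6x + 787 is irreducible over Q and is the minimal polynomial of α.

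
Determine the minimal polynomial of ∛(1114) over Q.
m_α(x) = x^3 - 1114

α satisfies α^3 = 1114, so x^3 - 1114 annihilates α. By the rational root test, a rational root p/q (in lowest terms) of x^3 - 1114 would satisfy p^3 = 1114 q^3, forcing q = 1 and p^3 = 1114; but 1114 is not a perfect cube, contradiction. A monic cubic over Q with no rational root is irreducible (any nontrivial factorization would include a linear factor). Hence x^3 - 1114 is the minimal polynomial of α, and in particular [Q(α):Q] = 3.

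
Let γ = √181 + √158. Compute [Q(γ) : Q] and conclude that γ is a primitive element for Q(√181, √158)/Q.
[Q(γ) : Q] = 4 (equivalently, Q(γ) = Q(√181, √158))

Obviously Q(γ) ⊆ Q(√181, √158), and [Q(√181, √158):Q] = 4 (since 181, 158 are distinct squarefree integers > 1 with 28598 not a perfect square). To show equality we compute the minimal polynomial of γ. From γ = √181 + √158: γ^2 = 181 + 2√(28598) + 158 = 339 + 2√(28598), so γ^2 - 339 = 2√(28598); squaring, (γ^2 - 339)^2 = 4·28598, i.e. γ^4 - 678γ^2 + 114921 - 114392 = 0, i.e. γ^4 - 678γ^2 + 529 = 0. So γ is a root of x^4 - 678x^2 + 529. This polynomial is irreducible over Q: it has no rational root (each ±√181 ± √158 is irrational), and any factorization into two quadratics over Q would force √(28598) ∈ Q (pairing opposite roots) or √181, √158 ∈ Q (other pairings), all impossible. Hence [Q(γ):Q] = 4 = [Q(√181, √158):Q], so Q(γ) = Q(√181, √158).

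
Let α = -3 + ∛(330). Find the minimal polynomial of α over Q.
m_α(x) = x^3 + 9x^2 + 27x - 303

Set β = α + 3 = ∛(330), so β^3 = 330. Then (α + 3)^3 - 330 = 0, i.e. α is a root of g(x) = (x + 3)^3 - 330 = x^3 + 9x^2 + 27x - 303. Since g(x) = h(x + 3) where h(x) = x^3 - 330, and h is irreducible over Q (because 330 is not a perfect cube, so h has no rational root, and a monic cubic with no rational root is irreducible), g is also irreducible (irreducibility is preserved under the substitution x → x + 3). Hence m_α(x) = x^3 + 9x^2 + 27x - 303.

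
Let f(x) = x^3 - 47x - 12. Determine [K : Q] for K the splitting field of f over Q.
[K : Q] = 6

By the rational root test, any rational root of the monic integer polynomial f(x) = x^3 - 47x - 12 must be an integer dividing the constant term -12, i.e. one of ±{1, 2, 3, 4, 6, 12}. Evaluating: f(1) = -58, f(-1) = 34, f(2) = -98, f(-2) = 74, f(3) = -126, f(-3) = 102, f(4) = -136, f(-4) = 112, f(6) = -78, f(-6) = 54, f(12) = 1152, f(-12) = -1176; none is 0, so f has no rational root and is therefore irreducible over Q (a cubic with no linear factor over a field is irreducible). For an irreducible cubic, the Galois group is A_3 or S_3 according as the discriminant disc(f) = -4a^3 - 27b^2 = -4·(-47)^3 - 27·(-12)^2 = 411404 is or is not a square in Q. Here disc(f) = 411404 is not a perfect square in Q, so the Galois group of f over Q is not contained in A_3 and must be all of S_3. The splitting field has degree |S_3| = 6 over Q, so [K : Q] = 6.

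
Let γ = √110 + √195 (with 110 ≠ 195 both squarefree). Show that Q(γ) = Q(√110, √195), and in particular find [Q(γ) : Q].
[Q(γ) : Q] = 4 (equivalently, Q(γ) = Q(√110, √195))

Obviously Q(γ) ⊆ Q(√110, √195), and [Q(√110, √195):Q] = 4 (since 110, 195 are distinct squarefree integers > 1 with 21450 not a perfect square). To show equality we compute the minimal polynomial of γ. From γ = √110 + √195: γ^2 = 110 + 2√(21450) + 195 = 305 + 2√(21450), so γ^2 - 305 = 2√(21450); squaring, (γ^2 - 305)^2 = 4·21450, i.e. γ^4 - 610γ^2 + 93025 - 85800 = 0, i.e. γ^4 - 610γ^2 + 7225 = 0. So γ is a root of x^4 - 610x^2 + 7225. This polynomial is irreducible over Q: it has no rational root (each ±√110 ± √195 is irrational), and any factorization into two quadratics over Q would force √(21450) ∈ Q (pairing opposite roots) or √110, √195 ∈ Q (other pairings), all impossible. Hence [Q(γ):Q] = 4 = [Q(√110, √195):Q], so Q(γ) = Q(√110, √195).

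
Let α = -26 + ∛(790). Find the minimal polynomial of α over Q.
m_α(x) = x^3 + 78x^2 + 2028x + 16786

Set β = α + 26 = ∛(790), so β^3 = 790. Then (α + 26)^3 - 790 = 0, i.e. α is a root of g(x) = (x + 26)^3 - 790 = x^3 + 78x^2 + 2028x + 16786. Since g(x) = h(x + 26) where h(x) = x^3 - 790, and h is irreducible over Q (because 790 is not a perfect cube, so h has no rational root, and a monic cubic with no rational root is irreducible), g is also irreducible (irreducibility is preserved under the substitution x → x + 26). Hence m_α(x) = x^3 + 78x^2 + 2028x + 16786.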